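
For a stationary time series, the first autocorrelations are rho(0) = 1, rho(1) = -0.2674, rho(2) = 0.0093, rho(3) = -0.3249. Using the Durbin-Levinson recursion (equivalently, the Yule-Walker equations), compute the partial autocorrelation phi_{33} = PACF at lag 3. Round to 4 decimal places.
\phi_{33} = -0.3680

The PACF at lag k is phi_{kk}, the last component of the solution
to the Yule-Walker system G_k phi = r_k where
  (G_k)_{ij} = rho(|i - j|), (r_k)_i = rho(i), i,j = 1..k.
Equivalently, Durbin-Levinson gives phi_{kk} iteratively:
  phi_{11} = rho(1)
  phi_{kk} = [rho(k) - sum_{j=1..k-1} phi_{k-1,j} rho(k-j)]
            / [1 - sum_{j=1..k-1} phi_{k-1,j} rho(j)],
  phi_{k,j} = phi_{k-1,j} - phi_{kk} phi_{k-1,k-j},  j = 1..k-1.
Step k = 1:
  phi_11 = rho(1) = -0.2674.
Step k = 2:
  phi_22 = [rho(2) - phi_11 rho(1)] / [1 - phi_11 rho(1)] = [0.0093 - (-0.2674)(-0.2674)] / [1 - (-0.2674)(-0.2674)]
         = -0.06220276 / 0.92849724 = -0.066993.
  Update: phi_21 = phi_11 - phi_22 phi_11 = -0.2674 - (-0.066993)(-0.2674) = -0.285314.
Step k = 3:
  phi_33 = [rho(3) - phi_21 rho(2) - phi_22 rho(1)] / [1 - phi_21 rho(1) - phi_22 rho(2)]
    numerator   = -0.3249 - (-0.285314)(0.0093) - (-0.066993)(-0.2674) = -0.34016049
    denominator = 1 - (-0.285314)(-0.2674) - (-0.066993)(0.0093) = 0.92433009
  phi_33 = -0.34016049 / 0.92433009 = -0.368.
Therefore phi_{33} = -0.3680.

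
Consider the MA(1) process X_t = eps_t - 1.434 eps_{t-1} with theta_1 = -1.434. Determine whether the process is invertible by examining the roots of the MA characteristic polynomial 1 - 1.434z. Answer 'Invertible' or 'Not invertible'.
\text{Not invertible}

The MA(q) characteristic polynomial is P(z) = 1 - 1.434z.
Invertibility requires all roots to lie outside the unit circle, i.e. |z| > 1 for every root.
This is linear in z: 1 + (-1.434) z = 0  =>  z = -1/(-1.434) = 0.69735,  |z| = 0.69735.
Moduli of all roots: 0.6974.
All moduli strictly greater than 1? No.
Verdict: Not invertible.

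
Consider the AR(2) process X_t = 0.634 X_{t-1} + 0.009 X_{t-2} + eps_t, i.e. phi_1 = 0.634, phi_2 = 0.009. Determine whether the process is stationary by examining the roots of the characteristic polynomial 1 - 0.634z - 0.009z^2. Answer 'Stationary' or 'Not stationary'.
\text{Stationary}

The AR(p) characteristic polynomial is P(z) = 1 - 0.634z - 0.009z^2.
Stationarity requires all roots to lie outside the unit circle, i.e. |z| > 1 for every root.
Set 1 + (-0.634) z + (-0.009) z^2 = 0, i.e. a z^2 + b z + c = 0 with a = -0.009, b = -0.634, c = 1.
Discriminant D = b^2 - 4ac = (-0.634)^2 - 4*(-0.009)*1 = 0.401956 - (-0.036) = 0.437956.
D >= 0, so the roots are real: z = (-b +/- sqrt(D)) / (2a) = (0.634 +/- 0.661782) / (-0.018).
  z_1 = (0.634 + 0.661782) / (-0.018) = -71.9879,   |z_1| = 71.9879.
  z_2 = (0.634 - 0.661782) / (-0.018) = 1.5435,   |z_2| = 1.5435.
Moduli of all roots: 71.9879, 1.5435.
All moduli strictly greater than 1? Yes.
Verdict: Stationary.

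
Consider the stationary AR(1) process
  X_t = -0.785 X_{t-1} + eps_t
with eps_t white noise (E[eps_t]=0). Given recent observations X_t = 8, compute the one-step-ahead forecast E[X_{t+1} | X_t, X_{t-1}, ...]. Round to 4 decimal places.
E[X_{t+1} \mid \mathcal F_t] = -6.2800

For an AR(p) model X_t = c + sum_i phi_i X_{t-i} + eps_t, the
one-step-ahead conditional mean is
  E[X_{t+1} | X_t, ...] = c + sum_i phi_i X_{t+1-i}.
Substitute known values:
  E[X_{t+1} | ...] = (-0.785) * (8)
                   = -6.2800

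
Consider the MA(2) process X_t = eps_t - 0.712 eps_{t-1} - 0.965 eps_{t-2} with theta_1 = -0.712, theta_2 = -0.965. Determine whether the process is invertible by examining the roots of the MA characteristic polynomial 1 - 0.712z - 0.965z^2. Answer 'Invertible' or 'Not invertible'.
\text{Not invertible}

The MA(q) characteristic polynomial is P(z) = 1 - 0.712z - 0.965z^2.
Invertibility requires all roots to lie outside the unit circle, i.e. |z| > 1 for every root.
Set 1 + (-0.712) z + (-0.965) z^2 = 0, i.e. a z^2 + b z + c = 0 with a = -0.965, b = -0.712, c = 1.
Discriminant D = b^2 - 4ac = (-0.712)^2 - 4*(-0.965)*1 = 0.506944 - (-3.86) = 4.366944.
D >= 0, so the roots are real: z = (-b +/- sqrt(D)) / (2a) = (0.712 +/- 2.089723) / (-1.93).
  z_1 = (0.712 + 2.089723) / (-1.93) = -1.4517,   |z_1| = 1.4517.
  z_2 = (0.712 - 2.089723) / (-1.93) = 0.7138,   |z_2| = 0.7138.
Moduli of all roots: 1.4517, 0.7138.
All moduli strictly greater than 1? No.
Verdict: Not invertible.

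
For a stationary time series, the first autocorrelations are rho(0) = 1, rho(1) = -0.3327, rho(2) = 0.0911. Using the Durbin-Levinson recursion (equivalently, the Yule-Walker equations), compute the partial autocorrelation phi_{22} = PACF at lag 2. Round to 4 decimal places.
\phi_{22} = -0.0220

The PACF at lag k is phi_{kk}, the last component of the solution
to the Yule-Walker system G_k phi = r_k where
  (G_k)_{ij} = rho(|i - j|), (r_k)_i = rho(i), i,j = 1..k.
Equivalently, Durbin-Levinson gives phi_{kk} iteratively:
  phi_{11} = rho(1)
  phi_{kk} = [rho(k) - sum_{j=1..k-1} phi_{k-1,j} rho(k-j)]
            / [1 - sum_{j=1..k-1} phi_{k-1,j} rho(j)],
  phi_{k,j} = phi_{k-1,j} - phi_{kk} phi_{k-1,k-j},  j = 1..k-1.
Step k = 1:
  phi_11 = rho(1) = -0.3327.
Step k = 2:
  phi_22 = [rho(2) - phi_11 rho(1)] / [1 - phi_11 rho(1)] = [0.0911 - (-0.3327)(-0.3327)] / [1 - (-0.3327)(-0.3327)]
         = -0.01958929 / 0.88931071 = -0.022.
Therefore phi_{22} = -0.0220.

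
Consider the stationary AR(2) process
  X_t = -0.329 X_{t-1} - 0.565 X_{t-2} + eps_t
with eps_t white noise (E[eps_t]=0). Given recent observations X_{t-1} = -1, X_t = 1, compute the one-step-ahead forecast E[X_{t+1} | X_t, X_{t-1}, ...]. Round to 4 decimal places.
E[X_{t+1} \mid \mathcal F_t] = 0.2360

For an AR(p) model X_t = c + sum_i phi_i X_{t-i} + eps_t, the
one-step-ahead conditional mean is
  E[X_{t+1} | X_t, ...] = c + sum_i phi_i X_{t+1-i}.
Substitute known values:
  E[X_{t+1} | ...] = (-0.329) * (1) + (-0.565) * (-1)
                   = 0.2360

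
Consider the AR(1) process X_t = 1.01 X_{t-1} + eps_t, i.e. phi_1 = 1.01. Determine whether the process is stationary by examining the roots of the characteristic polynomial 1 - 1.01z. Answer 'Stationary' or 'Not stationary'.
\text{Not stationary}

The AR(p) characteristic polynomial is P(z) = 1 - 1.01z.
Stationarity requires all roots to lie outside the unit circle, i.e. |z| > 1 for every root.
This is linear in z: 1 + (-1.01) z = 0  =>  z = -1/(-1.01) = 0.990099,  |z| = 0.990099.
Moduli of all roots: 0.9901.
All moduli strictly greater than 1? No.
Verdict: Not stationary.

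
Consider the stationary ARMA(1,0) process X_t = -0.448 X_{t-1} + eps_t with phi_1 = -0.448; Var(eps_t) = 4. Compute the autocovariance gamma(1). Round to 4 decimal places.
\gamma(1) = -2.2420

Multiply the model equation by X_{t-k} and take expectations. With theta_0 = psi_0 = 1 and psi_j the MA(infinity) weights, this gives
  gamma(k) - sum_i phi_i gamma(k-i) = c_k,
  c_k = sigma^2 * sum_{j=k..q} theta_j psi_{j-k}   (c_k = 0 for k > q),
using gamma(-m) = gamma(m).
Pure AR (q = 0): c_0 = sigma^2 = 4, c_k = 0 for k >= 1.
Equations for k = 0 and k = 1 (AR order 1):
  gamma(0) = phi_1 gamma(1) + c_0
  gamma(1) = phi_1 gamma(0) + c_1
Substituting the second into the first: gamma(0) (1 - phi_1^2) = c_0 + phi_1 c_1, so
  gamma(0) = c_0 / (1 - phi_1^2) = 4 / (1 - (-0.448)^2) = 4 / 0.799296 = 5.004404.
  gamma(1) = phi_1 gamma(0) = (-0.448)(5.004404) = -2.241973.
Therefore gamma(1) = -2.2420 (to 4 decimal places).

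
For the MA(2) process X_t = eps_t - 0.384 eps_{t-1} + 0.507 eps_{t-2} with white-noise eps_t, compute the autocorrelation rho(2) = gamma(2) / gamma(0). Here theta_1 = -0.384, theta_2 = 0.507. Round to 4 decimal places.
\rho(2) = 0.3610

For an MA(q) process with theta_0 = 1, the autocovariance is
  gamma(k) = sigma^2 * sum_{i=0..q-k} theta_i * theta_{i+k},
and rho(k) = gamma(k) / gamma(0). Sigma^2 cancels.
  numerator   = (1)*(0.507) = 0.507.
  denominator = (1)^2 + (-0.384)^2 + (0.507)^2 = 1.404505.
  rho(2) = 0.507 / 1.404505 = 0.3610.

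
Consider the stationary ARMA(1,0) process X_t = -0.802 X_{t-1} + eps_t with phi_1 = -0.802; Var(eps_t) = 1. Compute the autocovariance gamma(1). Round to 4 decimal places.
\gamma(1) = -2.2478

Multiply the model equation by X_{t-k} and take expectations. With theta_0 = psi_0 = 1 and psi_j the MA(infinity) weights, this gives
  gamma(k) - sum_i phi_i gamma(k-i) = c_k,
  c_k = sigma^2 * sum_{j=k..q} theta_j psi_{j-k}   (c_k = 0 for k > q),
using gamma(-m) = gamma(m).
Pure AR (q = 0): c_0 = sigma^2 = 1, c_k = 0 for k >= 1.
Equations for k = 0 and k = 1 (AR order 1):
  gamma(0) = phi_1 gamma(1) + c_0
  gamma(1) = phi_1 gamma(0) + c_1
Substituting the second into the first: gamma(0) (1 - phi_1^2) = c_0 + phi_1 c_1, so
  gamma(0) = c_0 / (1 - phi_1^2) = 1 / (1 - (-0.802)^2) = 1 / 0.356796 = 2.802722.
  gamma(1) = phi_1 gamma(0) = (-0.802)(2.802722) = -2.247783.
Therefore gamma(1) = -2.2478 (to 4 decimal places).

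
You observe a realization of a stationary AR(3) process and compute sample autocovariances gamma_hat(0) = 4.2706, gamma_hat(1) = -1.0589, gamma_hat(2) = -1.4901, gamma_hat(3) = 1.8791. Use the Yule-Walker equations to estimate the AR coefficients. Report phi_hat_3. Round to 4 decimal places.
\hat\phi_{3} = 0.2730

The Yule-Walker equations for an AR(p) process read, in matrix form,
  Gamma_p phi = r_p,   with   (Gamma_p)_{ij} = gamma(|i - j|),
                       (r_p)_i = gamma(i),   i,j = 1..p.
Substitute the sample gammas (Toeplitz matrix and right-hand side of size 3):
  Gamma_p = [[4.2706, -1.0589, -1.4901], [-1.0589, 4.2706, -1.0589], [-1.4901, -1.0589, 4.2706]]
  r_p     = [-1.0589, -1.4901, 1.8791]
Written out (R1..R3):
  (R1) 4.2706 phi_1 - 1.0589 phi_2 - 1.4901 phi_3 = -1.0589
  (R2) -1.0589 phi_1 + 4.2706 phi_2 - 1.0589 phi_3 = -1.4901
  (R3) -1.4901 phi_1 - 1.0589 phi_2 + 4.2706 phi_3 = 1.8791
Gaussian elimination:
  R2 <- R2 - (-1.0589/4.2706) R1 = R2 - (-0.247951) R1:  4.008045 phi_2 - 1.428372 phi_3 = -1.752655
  R3 <- R3 - (-1.4901/4.2706) R1 = R3 - (-0.348921) R1:  -1.428372 phi_2 + 3.750674 phi_3 = 1.509628
  R3 <- R3 - (-1.428372/4.008045) R2 = R3 - (-0.356376) R2:  3.241636 phi_3 = 0.885023
Back-substitution:
  phi_hat_3 = 0.885023 / 3.241636 = 0.273017
  phi_hat_2 = (-1.752655 - (-1.428372)(0.273017)) / 4.008045 = -0.339987
  phi_hat_1 = (-1.0589 - (-1.0589)(-0.339987) - (-1.4901)(0.273017)) / 4.2706 = -0.23699
So phi_hat = [-0.2370, -0.3400, 0.2730].
Therefore phi_hat_3 = 0.2730.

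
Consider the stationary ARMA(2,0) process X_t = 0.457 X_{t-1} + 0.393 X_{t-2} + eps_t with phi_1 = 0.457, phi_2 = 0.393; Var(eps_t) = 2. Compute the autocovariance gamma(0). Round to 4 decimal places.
\gamma(0) = 5.4605

Multiply the model equation by X_{t-k} and take expectations. With theta_0 = psi_0 = 1 and psi_j the MA(infinity) weights, this gives
  gamma(k) - sum_i phi_i gamma(k-i) = c_k,
  c_k = sigma^2 * sum_{j=k..q} theta_j psi_{j-k}   (c_k = 0 for k > q),
using gamma(-m) = gamma(m).
Pure AR (q = 0): c_0 = sigma^2 = 2, c_k = 0 for k >= 1.
Equations for k = 0, 1, 2 (AR order 2, c_2 = 0):
  (E0) gamma(0) = phi_1 gamma(1) + phi_2 gamma(2) + c_0
  (E1) gamma(1) = phi_1 gamma(0) + phi_2 gamma(1) + c_1
  (E2) gamma(2) = phi_1 gamma(1) + phi_2 gamma(0)
From (E1): gamma(1) = A gamma(0) + B with
  A = phi_1 / (1 - phi_2) = 0.457 / 0.607 = 0.752883,   B = c_1 / (1 - phi_2) = 0 / 0.607 = 0.
Insert (E2) into (E0): gamma(0) (1 - phi_2^2) = phi_1 (1 + phi_2) gamma(1) + c_0.
  phi_1 (1 + phi_2) = (0.457)(1.393) = 0.636601,   1 - phi_2^2 = 0.845551.
Replace gamma(1) by A gamma(0) + B and collect gamma(0):
  gamma(0) [0.845551 - (0.636601)(0.752883)] = c_0 = 2
  gamma(0) * 0.366265 = 2
  gamma(0) = 2 / 0.366265 = 5.460529.
Therefore gamma(0) = 5.4605 (to 4 decimal places).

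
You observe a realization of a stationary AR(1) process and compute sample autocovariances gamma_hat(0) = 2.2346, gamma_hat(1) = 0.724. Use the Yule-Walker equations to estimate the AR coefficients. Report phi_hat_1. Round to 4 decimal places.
\hat\phi_{1} = 0.3240

The Yule-Walker equations for an AR(p) process read, in matrix form,
  Gamma_p phi = r_p,   with   (Gamma_p)_{ij} = gamma(|i - j|),
                       (r_p)_i = gamma(i),   i,j = 1..p.
Substitute the sample gammas (Toeplitz matrix and right-hand side of size 1):
  Gamma_p = [[2.2346]]
  r_p     = [0.724]
With p = 1 this is the single equation gamma(0) phi_1 = gamma(1):
  phi_hat_1 = gamma(1) / gamma(0) = 0.724 / 2.2346 = 0.3240.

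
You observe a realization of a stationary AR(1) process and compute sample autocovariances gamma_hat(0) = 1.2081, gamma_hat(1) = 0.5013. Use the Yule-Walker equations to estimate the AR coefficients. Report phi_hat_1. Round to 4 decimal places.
\hat\phi_{1} = 0.4149

The Yule-Walker equations for an AR(p) process read, in matrix form,
  Gamma_p phi = r_p,   with   (Gamma_p)_{ij} = gamma(|i - j|),
                       (r_p)_i = gamma(i),   i,j = 1..p.
Substitute the sample gammas (Toeplitz matrix and right-hand side of size 1):
  Gamma_p = [[1.2081]]
  r_p     = [0.5013]
With p = 1 this is the single equation gamma(0) phi_1 = gamma(1):
  phi_hat_1 = gamma(1) / gamma(0) = 0.5013 / 1.2081 = 0.4149.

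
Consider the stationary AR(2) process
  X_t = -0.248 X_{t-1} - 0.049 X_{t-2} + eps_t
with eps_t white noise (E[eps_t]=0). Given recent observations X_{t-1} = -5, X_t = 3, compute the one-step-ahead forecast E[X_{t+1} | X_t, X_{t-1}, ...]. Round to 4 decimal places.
E[X_{t+1} \mid \mathcal F_t] = -0.4990

For an AR(p) model X_t = c + sum_i phi_i X_{t-i} + eps_t, the
one-step-ahead conditional mean is
  E[X_{t+1} | X_t, ...] = c + sum_i phi_i X_{t+1-i}.
Substitute known values:
  E[X_{t+1} | ...] = (-0.248) * (3) + (-0.049) * (-5)
                   = -0.4990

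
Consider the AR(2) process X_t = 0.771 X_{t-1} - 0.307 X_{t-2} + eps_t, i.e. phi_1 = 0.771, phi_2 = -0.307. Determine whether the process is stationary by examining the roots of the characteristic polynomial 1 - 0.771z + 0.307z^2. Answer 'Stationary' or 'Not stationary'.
\text{Stationary}

The AR(p) characteristic polynomial is P(z) = 1 - 0.771z + 0.307z^2.
Stationarity requires all roots to lie outside the unit circle, i.e. |z| > 1 for every root.
Set 1 + (-0.771) z + (0.307) z^2 = 0, i.e. a z^2 + b z + c = 0 with a = 0.307, b = -0.771, c = 1.
Discriminant D = b^2 - 4ac = (-0.771)^2 - 4*(0.307)*1 = 0.594441 - (1.228) = -0.633559.
D < 0, so the roots are the complex-conjugate pair z = (-b +/- i sqrt(-D)) / (2a) = 1.2557 +/- 1.2964i.
For a conjugate pair |z|^2 = z * conj(z) = (product of roots) = c/a = 1/(0.307) = 3.257329, so |z| = sqrt(3.257329) = 1.8048 for both roots.
Moduli of all roots: 1.8048, 1.8048.
All moduli strictly greater than 1? Yes.
Verdict: Stationary.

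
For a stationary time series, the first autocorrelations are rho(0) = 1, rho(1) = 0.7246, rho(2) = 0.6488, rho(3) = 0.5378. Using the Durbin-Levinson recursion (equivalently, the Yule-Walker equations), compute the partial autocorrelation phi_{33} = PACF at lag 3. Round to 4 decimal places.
\phi_{33} = 0.0031

The PACF at lag k is phi_{kk}, the last component of the solution
to the Yule-Walker system G_k phi = r_k where
  (G_k)_{ij} = rho(|i - j|), (r_k)_i = rho(i), i,j = 1..k.
Equivalently, Durbin-Levinson gives phi_{kk} iteratively:
  phi_{11} = rho(1)
  phi_{kk} = [rho(k) - sum_{j=1..k-1} phi_{k-1,j} rho(k-j)]
            / [1 - sum_{j=1..k-1} phi_{k-1,j} rho(j)],
  phi_{k,j} = phi_{k-1,j} - phi_{kk} phi_{k-1,k-j},  j = 1..k-1.
Step k = 1:
  phi_11 = rho(1) = 0.7246.
Step k = 2:
  phi_22 = [rho(2) - phi_11 rho(1)] / [1 - phi_11 rho(1)] = [0.6488 - (0.7246)(0.7246)] / [1 - (0.7246)(0.7246)]
         = 0.12375484 / 0.47495484 = 0.260561.
  Update: phi_21 = phi_11 - phi_22 phi_11 = 0.7246 - (0.260561)(0.7246) = 0.535797.
Step k = 3:
  phi_33 = [rho(3) - phi_21 rho(2) - phi_22 rho(1)] / [1 - phi_21 rho(1) - phi_22 rho(2)]
    numerator   = 0.5378 - (0.535797)(0.6488) - (0.260561)(0.7246) = 0.00137201
    denominator = 1 - (0.535797)(0.7246) - (0.260561)(0.6488) = 0.44270912
  phi_33 = 0.00137201 / 0.44270912 = 0.0031.
Therefore phi_{33} = 0.0031.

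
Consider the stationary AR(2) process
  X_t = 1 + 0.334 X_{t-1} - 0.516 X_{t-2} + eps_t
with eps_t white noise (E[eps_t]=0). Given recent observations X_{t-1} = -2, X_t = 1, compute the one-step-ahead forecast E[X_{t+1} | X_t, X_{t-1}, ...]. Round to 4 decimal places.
E[X_{t+1} \mid \mathcal F_t] = 2.3660

For an AR(p) model X_t = c + sum_i phi_i X_{t-i} + eps_t, the
one-step-ahead conditional mean is
  E[X_{t+1} | X_t, ...] = c + sum_i phi_i X_{t+1-i}.
Substitute known values:
  E[X_{t+1} | ...] = 1 + (0.334) * (1) + (-0.516) * (-2)
                   = 2.3660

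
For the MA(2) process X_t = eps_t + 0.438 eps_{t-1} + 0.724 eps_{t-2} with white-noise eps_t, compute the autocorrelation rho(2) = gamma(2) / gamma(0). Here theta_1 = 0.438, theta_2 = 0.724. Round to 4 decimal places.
\rho(2) = 0.4219

For an MA(q) process with theta_0 = 1, the autocovariance is
  gamma(k) = sigma^2 * sum_{i=0..q-k} theta_i * theta_{i+k},
and rho(k) = gamma(k) / gamma(0). Sigma^2 cancels.
  numerator   = (1)*(0.724) = 0.724.
  denominator = (1)^2 + (0.438)^2 + (0.724)^2 = 1.71602.
  rho(2) = 0.724 / 1.71602 = 0.4219.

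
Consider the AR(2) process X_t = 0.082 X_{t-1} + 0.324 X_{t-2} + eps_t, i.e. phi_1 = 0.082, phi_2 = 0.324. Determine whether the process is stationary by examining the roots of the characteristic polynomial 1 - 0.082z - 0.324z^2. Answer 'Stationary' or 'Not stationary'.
\text{Stationary}

The AR(p) characteristic polynomial is P(z) = 1 - 0.082z - 0.324z^2.
Stationarity requires all roots to lie outside the unit circle, i.e. |z| > 1 for every root.
Set 1 + (-0.082) z + (-0.324) z^2 = 0, i.e. a z^2 + b z + c = 0 with a = -0.324, b = -0.082, c = 1.
Discriminant D = b^2 - 4ac = (-0.082)^2 - 4*(-0.324)*1 = 0.006724 - (-1.296) = 1.302724.
D >= 0, so the roots are real: z = (-b +/- sqrt(D)) / (2a) = (0.082 +/- 1.141369) / (-0.648).
  z_1 = (0.082 + 1.141369) / (-0.648) = -1.8879,   |z_1| = 1.8879.
  z_2 = (0.082 - 1.141369) / (-0.648) = 1.6348,   |z_2| = 1.6348.
Moduli of all roots: 1.8879, 1.6348.
All moduli strictly greater than 1? Yes.
Verdict: Stationary.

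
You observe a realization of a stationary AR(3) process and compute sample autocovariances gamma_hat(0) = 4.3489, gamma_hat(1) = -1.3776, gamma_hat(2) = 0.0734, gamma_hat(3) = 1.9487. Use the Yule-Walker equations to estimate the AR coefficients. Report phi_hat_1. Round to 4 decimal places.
\hat\phi_{1} = -0.3020

The Yule-Walker equations for an AR(p) process read, in matrix form,
  Gamma_p phi = r_p,   with   (Gamma_p)_{ij} = gamma(|i - j|),
                       (r_p)_i = gamma(i),   i,j = 1..p.
Substitute the sample gammas (Toeplitz matrix and right-hand side of size 3):
  Gamma_p = [[4.3489, -1.3776, 0.0734], [-1.3776, 4.3489, -1.3776], [0.0734, -1.3776, 4.3489]]
  r_p     = [-1.3776, 0.0734, 1.9487]
Written out (R1..R3):
  (R1) 4.3489 phi_1 - 1.3776 phi_2 + 0.0734 phi_3 = -1.3776
  (R2) -1.3776 phi_1 + 4.3489 phi_2 - 1.3776 phi_3 = 0.0734
  (R3) 0.0734 phi_1 - 1.3776 phi_2 + 4.3489 phi_3 = 1.9487
Gaussian elimination:
  R2 <- R2 - (-1.3776/4.3489) R1 = R2 - (-0.31677) R1:  3.912518 phi_2 - 1.354349 phi_3 = -0.362982
  R3 <- R3 - (0.0734/4.3489) R1 = R3 - (0.016878) R1:  -1.354349 phi_2 + 4.347661 phi_3 = 1.971951
  R3 <- R3 - (-1.354349/3.912518) R2 = R3 - (-0.346158) R2:  3.878842 phi_3 = 1.846302
Back-substitution:
  phi_hat_3 = 1.846302 / 3.878842 = 0.475993
  phi_hat_2 = (-0.362982 - (-1.354349)(0.475993)) / 3.912518 = 0.071994
  phi_hat_1 = (-1.3776 - (-1.3776)(0.071994) - (0.0734)(0.475993)) / 4.3489 = -0.301998
So phi_hat = [-0.3020, 0.0720, 0.4760].
Therefore phi_hat_1 = -0.3020.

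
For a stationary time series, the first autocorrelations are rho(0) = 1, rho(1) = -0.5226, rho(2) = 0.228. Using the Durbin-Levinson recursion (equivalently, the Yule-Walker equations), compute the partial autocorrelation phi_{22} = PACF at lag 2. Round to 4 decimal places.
\phi_{22} = -0.0621

The PACF at lag k is phi_{kk}, the last component of the solution
to the Yule-Walker system G_k phi = r_k where
  (G_k)_{ij} = rho(|i - j|), (r_k)_i = rho(i), i,j = 1..k.
Equivalently, Durbin-Levinson gives phi_{kk} iteratively:
  phi_{11} = rho(1)
  phi_{kk} = [rho(k) - sum_{j=1..k-1} phi_{k-1,j} rho(k-j)]
            / [1 - sum_{j=1..k-1} phi_{k-1,j} rho(j)],
  phi_{k,j} = phi_{k-1,j} - phi_{kk} phi_{k-1,k-j},  j = 1..k-1.
Step k = 1:
  phi_11 = rho(1) = -0.5226.
Step k = 2:
  phi_22 = [rho(2) - phi_11 rho(1)] / [1 - phi_11 rho(1)] = [0.228 - (-0.5226)(-0.5226)] / [1 - (-0.5226)(-0.5226)]
         = -0.04511076 / 0.72688924 = -0.0621.
Therefore phi_{22} = -0.0621.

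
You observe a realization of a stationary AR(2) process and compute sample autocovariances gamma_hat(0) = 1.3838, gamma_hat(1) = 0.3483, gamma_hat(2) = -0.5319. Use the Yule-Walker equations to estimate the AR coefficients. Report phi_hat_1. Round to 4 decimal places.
\hat\phi_{1} = 0.3720

The Yule-Walker equations for an AR(p) process read, in matrix form,
  Gamma_p phi = r_p,   with   (Gamma_p)_{ij} = gamma(|i - j|),
                       (r_p)_i = gamma(i),   i,j = 1..p.
Substitute the sample gammas (Toeplitz matrix and right-hand side of size 2):
  Gamma_p = [[1.3838, 0.3483], [0.3483, 1.3838]]
  r_p     = [0.3483, -0.5319]
Written out:
  1.3838 phi_1 + 0.3483 phi_2 = 0.3483
  0.3483 phi_1 + 1.3838 phi_2 = -0.5319
Solve by Cramer's rule:
  det = gamma(0)^2 - gamma(1)^2 = (1.3838)^2 - (0.3483)^2 = 1.91490244 - 0.12131289 = 1.79358955
  phi_hat_1 = [gamma(1) gamma(0) - gamma(1) gamma(2)] / det = [(0.3483)(1.3838) - (0.3483)(-0.5319)] / 1.79358955 = 0.66723831 / 1.79358955 = 0.372
  phi_hat_2 = [gamma(0) gamma(2) - gamma(1)^2] / det = [(1.3838)(-0.5319) - (0.3483)^2] / 1.79358955 = -0.85735611 / 1.79358955 = -0.478
So phi_hat = [0.3720, -0.4780].
Therefore phi_hat_1 = 0.3720.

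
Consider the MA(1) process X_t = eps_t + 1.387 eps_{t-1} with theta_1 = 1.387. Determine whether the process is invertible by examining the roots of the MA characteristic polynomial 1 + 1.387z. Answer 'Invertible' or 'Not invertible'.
\text{Not invertible}

The MA(q) characteristic polynomial is P(z) = 1 + 1.387z.
Invertibility requires all roots to lie outside the unit circle, i.e. |z| > 1 for every root.
This is linear in z: 1 + (1.387) z = 0  =>  z = -1/(1.387) = -0.720981,  |z| = 0.720981.
Moduli of all roots: 0.7210.
All moduli strictly greater than 1? No.
Verdict: Not invertible.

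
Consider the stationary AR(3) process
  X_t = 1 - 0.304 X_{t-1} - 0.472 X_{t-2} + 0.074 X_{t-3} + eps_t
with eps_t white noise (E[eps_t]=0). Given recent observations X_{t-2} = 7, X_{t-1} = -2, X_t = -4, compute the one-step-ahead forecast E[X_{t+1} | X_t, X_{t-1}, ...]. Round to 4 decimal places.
E[X_{t+1} \mid \mathcal F_t] = 3.6780

For an AR(p) model X_t = c + sum_i phi_i X_{t-i} + eps_t, the
one-step-ahead conditional mean is
  E[X_{t+1} | X_t, ...] = c + sum_i phi_i X_{t+1-i}.
Substitute known values:
  E[X_{t+1} | ...] = 1 + (-0.304) * (-4) + (-0.472) * (-2) + (0.074) * (7)
                   = 3.6780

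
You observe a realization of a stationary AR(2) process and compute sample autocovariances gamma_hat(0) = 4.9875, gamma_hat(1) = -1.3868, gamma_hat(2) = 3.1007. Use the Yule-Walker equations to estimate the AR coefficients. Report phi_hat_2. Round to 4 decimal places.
\hat\phi_{2} = 0.5900

The Yule-Walker equations for an AR(p) process read, in matrix form,
  Gamma_p phi = r_p,   with   (Gamma_p)_{ij} = gamma(|i - j|),
                       (r_p)_i = gamma(i),   i,j = 1..p.
Substitute the sample gammas (Toeplitz matrix and right-hand side of size 2):
  Gamma_p = [[4.9875, -1.3868], [-1.3868, 4.9875]]
  r_p     = [-1.3868, 3.1007]
Written out:
  4.9875 phi_1 - 1.3868 phi_2 = -1.3868
  -1.3868 phi_1 + 4.9875 phi_2 = 3.1007
Solve by Cramer's rule:
  det = gamma(0)^2 - gamma(1)^2 = (4.9875)^2 - (-1.3868)^2 = 24.87515625 - 1.92321424 = 22.95194201
  phi_hat_1 = [gamma(1) gamma(0) - gamma(1) gamma(2)] / det = [(-1.3868)(4.9875) - (-1.3868)(3.1007)] / 22.95194201 = -2.61661424 / 22.95194201 = -0.114
  phi_hat_2 = [gamma(0) gamma(2) - gamma(1)^2] / det = [(4.9875)(3.1007) - (-1.3868)^2] / 22.95194201 = 13.54152701 / 22.95194201 = 0.59
So phi_hat = [-0.1140, 0.5900].
Therefore phi_hat_2 = 0.5900.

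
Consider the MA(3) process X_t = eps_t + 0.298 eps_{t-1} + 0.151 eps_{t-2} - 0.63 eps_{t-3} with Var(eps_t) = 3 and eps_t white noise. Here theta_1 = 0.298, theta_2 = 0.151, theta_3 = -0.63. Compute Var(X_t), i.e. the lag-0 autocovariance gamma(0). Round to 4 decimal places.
\gamma(0) = 4.5255

For an MA(q) process X_t = eps_t + sum_i theta_i eps_{t-i} with
Var(eps_t) = sigma^2, the variance is
  gamma(0) = sigma^2 * (1 + sum_i theta_i^2).
  sum_i theta_i^2 = (0.298)^2 + (0.151)^2 + (-0.63)^2 = 0.088804 + 0.022801 + 0.3969 = 0.508505.
  gamma(0) = 3 * (1 + 0.508505) = 3 * 1.508505 = 4.525515, which rounds to 4.5255.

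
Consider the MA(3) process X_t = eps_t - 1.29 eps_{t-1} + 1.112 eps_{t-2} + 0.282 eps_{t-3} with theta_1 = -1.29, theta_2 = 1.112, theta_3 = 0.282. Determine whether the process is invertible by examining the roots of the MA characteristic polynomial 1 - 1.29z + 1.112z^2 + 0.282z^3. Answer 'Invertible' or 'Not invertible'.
\text{Not invertible}

The MA(q) characteristic polynomial is P(z) = 1 - 1.29z + 1.112z^2 + 0.282z^3.
Invertibility requires all roots to lie outside the unit circle, i.e. |z| > 1 for every root.
Degree 3: look for a simple real root z0 first, then factor out (1 - z/z0) and solve the remaining quadratic.
Testing z0 = -5: P(-5) = 1 + (-1.29)(-5) + (1.112)(-5)^2 + (0.282)(-5)^3
  = 1 + (6.45) + (27.8) + (-35.25) = 0.  So z_0 = -5 is a root, |z_0| = 5.
Divide out the factor (1 + 0.2 z) = (1 - z/z0) (since 1/z0 = -0.2):
  P(z) = (1 + 0.2 z)(1 + (-1.49) z + (1.41) z^2)
  [check: z-coef -1.49 - (-0.2) = -1.29; z^2-coef 1.41 - (-0.2)(-1.49) = 1.112; z^3-coef -(-0.2)(1.41) = 0.282.]
Remaining roots from the quadratic factor 1 + (-1.49) z + (1.41) z^2:
  Set 1 + (-1.49) z + (1.41) z^2 = 0, i.e. a z^2 + b z + c = 0 with a = 1.41, b = -1.49, c = 1.
  Discriminant D = b^2 - 4ac = (-1.49)^2 - 4*(1.41)*1 = 2.2201 - (5.64) = -3.4199.
  D < 0, so the roots are the complex-conjugate pair z = (-b +/- i sqrt(-D)) / (2a) = 0.5284 +/- 0.6558i.
  For a conjugate pair |z|^2 = z * conj(z) = (product of roots) = c/a = 1/(1.41) = 0.70922, so |z| = sqrt(0.70922) = 0.8422 for both roots.
Moduli of all roots: 5.0000, 0.8422, 0.8422.
All moduli strictly greater than 1? No.
Verdict: Not invertible.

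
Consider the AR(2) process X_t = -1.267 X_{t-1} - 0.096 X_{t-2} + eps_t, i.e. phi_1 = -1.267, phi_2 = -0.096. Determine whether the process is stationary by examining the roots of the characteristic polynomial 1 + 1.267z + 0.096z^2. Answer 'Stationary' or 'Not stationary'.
\text{Not stationary}

The AR(p) characteristic polynomial is P(z) = 1 + 1.267z + 0.096z^2.
Stationarity requires all roots to lie outside the unit circle, i.e. |z| > 1 for every root.
Set 1 + (1.267) z + (0.096) z^2 = 0, i.e. a z^2 + b z + c = 0 with a = 0.096, b = 1.267, c = 1.
Discriminant D = b^2 - 4ac = (1.267)^2 - 4*(0.096)*1 = 1.605289 - (0.384) = 1.221289.
D >= 0, so the roots are real: z = (-b +/- sqrt(D)) / (2a) = (-1.267 +/- 1.105119) / (0.192).
  z_1 = (-1.267 + 1.105119) / (0.192) = -0.8431,   |z_1| = 0.8431.
  z_2 = (-1.267 - 1.105119) / (0.192) = -12.3548,   |z_2| = 12.3548.
Moduli of all roots: 0.8431, 12.3548.
All moduli strictly greater than 1? No.
Verdict: Not stationary.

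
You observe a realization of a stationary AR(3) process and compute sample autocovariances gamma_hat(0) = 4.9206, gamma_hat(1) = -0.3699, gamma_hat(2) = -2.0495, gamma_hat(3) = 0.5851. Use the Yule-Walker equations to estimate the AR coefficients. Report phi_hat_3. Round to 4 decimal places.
\hat\phi_{3} = 0.0520

The Yule-Walker equations for an AR(p) process read, in matrix form,
  Gamma_p phi = r_p,   with   (Gamma_p)_{ij} = gamma(|i - j|),
                       (r_p)_i = gamma(i),   i,j = 1..p.
Substitute the sample gammas (Toeplitz matrix and right-hand side of size 3):
  Gamma_p = [[4.9206, -0.3699, -2.0495], [-0.3699, 4.9206, -0.3699], [-2.0495, -0.3699, 4.9206]]
  r_p     = [-0.3699, -2.0495, 0.5851]
Written out (R1..R3):
  (R1) 4.9206 phi_1 - 0.3699 phi_2 - 2.0495 phi_3 = -0.3699
  (R2) -0.3699 phi_1 + 4.9206 phi_2 - 0.3699 phi_3 = -2.0495
  (R3) -2.0495 phi_1 - 0.3699 phi_2 + 4.9206 phi_3 = 0.5851
Gaussian elimination:
  R2 <- R2 - (-0.3699/4.9206) R1 = R2 - (-0.075174) R1:  4.892793 phi_2 - 0.523969 phi_3 = -2.077307
  R3 <- R3 - (-2.0495/4.9206) R1 = R3 - (-0.416514) R1:  -0.523969 phi_2 + 4.066954 phi_3 = 0.431031
  R3 <- R3 - (-0.523969/4.892793) R2 = R3 - (-0.10709) R2:  4.010842 phi_3 = 0.208573
Back-substitution:
  phi_hat_3 = 0.208573 / 4.010842 = 0.052002
  phi_hat_2 = (-2.077307 - (-0.523969)(0.052002)) / 4.892793 = -0.418996
  phi_hat_1 = (-0.3699 - (-0.3699)(-0.418996) - (-2.0495)(0.052002)) / 4.9206 = -0.085012
So phi_hat = [-0.0850, -0.4190, 0.0520].
Therefore phi_hat_3 = 0.0520.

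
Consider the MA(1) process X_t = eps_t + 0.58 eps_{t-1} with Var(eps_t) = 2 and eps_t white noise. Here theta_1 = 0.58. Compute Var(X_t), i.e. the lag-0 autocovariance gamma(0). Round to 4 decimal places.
\gamma(0) = 2.6728

For an MA(q) process X_t = eps_t + sum_i theta_i eps_{t-i} with
Var(eps_t) = sigma^2, the variance is
  gamma(0) = sigma^2 * (1 + sum_i theta_i^2).
  sum_i theta_i^2 = (0.58)^2 = 0.3364.
  gamma(0) = 2 * (1 + 0.3364) = 2 * 1.3364 = 2.6728.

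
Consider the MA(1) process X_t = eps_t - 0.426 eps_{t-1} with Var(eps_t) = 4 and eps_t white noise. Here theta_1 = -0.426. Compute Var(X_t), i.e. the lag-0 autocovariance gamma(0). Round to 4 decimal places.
\gamma(0) = 4.7259

For an MA(q) process X_t = eps_t + sum_i theta_i eps_{t-i} with
Var(eps_t) = sigma^2, the variance is
  gamma(0) = sigma^2 * (1 + sum_i theta_i^2).
  sum_i theta_i^2 = (-0.426)^2 = 0.181476.
  gamma(0) = 4 * (1 + 0.181476) = 4 * 1.181476 = 4.725904, which rounds to 4.7259.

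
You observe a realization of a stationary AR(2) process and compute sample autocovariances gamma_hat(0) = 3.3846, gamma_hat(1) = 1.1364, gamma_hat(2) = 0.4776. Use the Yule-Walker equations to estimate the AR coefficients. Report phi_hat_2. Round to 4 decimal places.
\hat\phi_{2} = 0.0320

The Yule-Walker equations for an AR(p) process read, in matrix form,
  Gamma_p phi = r_p,   with   (Gamma_p)_{ij} = gamma(|i - j|),
                       (r_p)_i = gamma(i),   i,j = 1..p.
Substitute the sample gammas (Toeplitz matrix and right-hand side of size 2):
  Gamma_p = [[3.3846, 1.1364], [1.1364, 3.3846]]
  r_p     = [1.1364, 0.4776]
Written out:
  3.3846 phi_1 + 1.1364 phi_2 = 1.1364
  1.1364 phi_1 + 3.3846 phi_2 = 0.4776
Solve by Cramer's rule:
  det = gamma(0)^2 - gamma(1)^2 = (3.3846)^2 - (1.1364)^2 = 11.45551716 - 1.29140496 = 10.1641122
  phi_hat_1 = [gamma(1) gamma(0) - gamma(1) gamma(2)] / det = [(1.1364)(3.3846) - (1.1364)(0.4776)] / 10.1641122 = 3.3035148 / 10.1641122 = 0.325
  phi_hat_2 = [gamma(0) gamma(2) - gamma(1)^2] / det = [(3.3846)(0.4776) - (1.1364)^2] / 10.1641122 = 0.32508 / 10.1641122 = 0.032
So phi_hat = [0.3250, 0.0320].
Therefore phi_hat_2 = 0.0320.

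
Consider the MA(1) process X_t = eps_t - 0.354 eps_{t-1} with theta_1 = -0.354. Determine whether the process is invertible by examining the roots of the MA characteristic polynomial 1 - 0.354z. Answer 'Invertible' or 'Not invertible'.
\text{Invertible}

The MA(q) characteristic polynomial is P(z) = 1 - 0.354z.
Invertibility requires all roots to lie outside the unit circle, i.e. |z| > 1 for every root.
This is linear in z: 1 + (-0.354) z = 0  =>  z = -1/(-0.354) = 2.824859,  |z| = 2.824859.
Moduli of all roots: 2.8249.
All moduli strictly greater than 1? Yes.
Verdict: Invertible.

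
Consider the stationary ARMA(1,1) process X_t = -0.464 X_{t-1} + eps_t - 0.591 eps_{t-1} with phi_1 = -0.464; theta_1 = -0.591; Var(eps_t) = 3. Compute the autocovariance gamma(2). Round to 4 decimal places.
\gamma(2) = 2.3847

Multiply the model equation by X_{t-k} and take expectations. With theta_0 = psi_0 = 1 and psi_j the MA(infinity) weights, this gives
  gamma(k) - sum_i phi_i gamma(k-i) = c_k,
  c_k = sigma^2 * sum_{j=k..q} theta_j psi_{j-k}   (c_k = 0 for k > q),
using gamma(-m) = gamma(m).
psi-weights needed (psi_j = theta_j + sum_i phi_i psi_{j-i}):
  psi_1 = theta_1 + phi_1 = -0.591 + (-0.464) = -1.055
Right-hand sides:
  c_0 = sigma^2 (1 + theta_1 psi_1) = 3 * (1 + (-0.591)(-1.055)) = 3 * 1.623505 = 4.870515
  c_1 = sigma^2 theta_1 = 3 * (-0.591) = -1.773
  c_2 = 0
Equations for k = 0 and k = 1 (AR order 1):
  gamma(0) = phi_1 gamma(1) + c_0
  gamma(1) = phi_1 gamma(0) + c_1
Substituting the second into the first: gamma(0) (1 - phi_1^2) = c_0 + phi_1 c_1, so
  gamma(0) = (c_0 + phi_1 c_1) / (1 - phi_1^2) = (4.870515 + (-0.464)(-1.773)) / (1 - (-0.464)^2) = 5.693187 / 0.784704 = 7.255203.
  gamma(1) = phi_1 gamma(0) + c_1 = (-0.464)(7.255203) + (-1.773) = -5.139414.
For k = 2 (> q): gamma(2) = phi_1 gamma(1) = (-0.464)(-5.139414) = 2.384688.
Therefore gamma(2) = 2.3847 (to 4 decimal places).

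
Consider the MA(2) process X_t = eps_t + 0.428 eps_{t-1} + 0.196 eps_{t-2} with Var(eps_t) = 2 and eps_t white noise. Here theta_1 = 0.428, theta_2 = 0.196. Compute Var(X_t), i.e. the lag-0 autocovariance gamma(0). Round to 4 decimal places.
\gamma(0) = 2.4432

For an MA(q) process X_t = eps_t + sum_i theta_i eps_{t-i} with
Var(eps_t) = sigma^2, the variance is
  gamma(0) = sigma^2 * (1 + sum_i theta_i^2).
  sum_i theta_i^2 = (0.428)^2 + (0.196)^2 = 0.183184 + 0.038416 = 0.2216.
  gamma(0) = 2 * (1 + 0.2216) = 2 * 1.2216 = 2.4432.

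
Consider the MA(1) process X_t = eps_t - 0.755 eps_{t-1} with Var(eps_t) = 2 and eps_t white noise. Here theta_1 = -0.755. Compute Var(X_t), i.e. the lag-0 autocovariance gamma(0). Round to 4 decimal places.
\gamma(0) = 3.1401

For an MA(q) process X_t = eps_t + sum_i theta_i eps_{t-i} with
Var(eps_t) = sigma^2, the variance is
  gamma(0) = sigma^2 * (1 + sum_i theta_i^2).
  sum_i theta_i^2 = (-0.755)^2 = 0.570025.
  gamma(0) = 2 * (1 + 0.570025) = 2 * 1.570025 = 3.14005, which rounds to 3.1401.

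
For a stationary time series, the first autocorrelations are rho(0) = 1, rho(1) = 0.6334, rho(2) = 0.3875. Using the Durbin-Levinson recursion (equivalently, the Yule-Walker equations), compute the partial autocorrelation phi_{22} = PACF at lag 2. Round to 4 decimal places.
\phi_{22} = -0.0229

The PACF at lag k is phi_{kk}, the last component of the solution
to the Yule-Walker system G_k phi = r_k where
  (G_k)_{ij} = rho(|i - j|), (r_k)_i = rho(i), i,j = 1..k.
Equivalently, Durbin-Levinson gives phi_{kk} iteratively:
  phi_{11} = rho(1)
  phi_{kk} = [rho(k) - sum_{j=1..k-1} phi_{k-1,j} rho(k-j)]
            / [1 - sum_{j=1..k-1} phi_{k-1,j} rho(j)],
  phi_{k,j} = phi_{k-1,j} - phi_{kk} phi_{k-1,k-j},  j = 1..k-1.
Step k = 1:
  phi_11 = rho(1) = 0.6334.
Step k = 2:
  phi_22 = [rho(2) - phi_11 rho(1)] / [1 - phi_11 rho(1)] = [0.3875 - (0.6334)(0.6334)] / [1 - (0.6334)(0.6334)]
         = -0.01369556 / 0.59880444 = -0.0229.
Therefore phi_{22} = -0.0229.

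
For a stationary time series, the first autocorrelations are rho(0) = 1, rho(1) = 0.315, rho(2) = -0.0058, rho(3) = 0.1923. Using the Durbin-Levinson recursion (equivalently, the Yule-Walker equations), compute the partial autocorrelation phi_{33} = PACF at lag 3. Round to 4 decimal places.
\phi_{33} = 0.2601

The PACF at lag k is phi_{kk}, the last component of the solution
to the Yule-Walker system G_k phi = r_k where
  (G_k)_{ij} = rho(|i - j|), (r_k)_i = rho(i), i,j = 1..k.
Equivalently, Durbin-Levinson gives phi_{kk} iteratively:
  phi_{11} = rho(1)
  phi_{kk} = [rho(k) - sum_{j=1..k-1} phi_{k-1,j} rho(k-j)]
            / [1 - sum_{j=1..k-1} phi_{k-1,j} rho(j)],
  phi_{k,j} = phi_{k-1,j} - phi_{kk} phi_{k-1,k-j},  j = 1..k-1.
Step k = 1:
  phi_11 = rho(1) = 0.315.
Step k = 2:
  phi_22 = [rho(2) - phi_11 rho(1)] / [1 - phi_11 rho(1)] = [-0.0058 - (0.315)(0.315)] / [1 - (0.315)(0.315)]
         = -0.105025 / 0.900775 = -0.116594.
  Update: phi_21 = phi_11 - phi_22 phi_11 = 0.315 - (-0.116594)(0.315) = 0.351727.
Step k = 3:
  phi_33 = [rho(3) - phi_21 rho(2) - phi_22 rho(1)] / [1 - phi_21 rho(1) - phi_22 rho(2)]
    numerator   = 0.1923 - (0.351727)(-0.0058) - (-0.116594)(0.315) = 0.23106714
    denominator = 1 - (0.351727)(0.315) - (-0.116594)(-0.0058) = 0.88852971
  phi_33 = 0.23106714 / 0.88852971 = 0.2601.
Therefore phi_{33} = 0.2601.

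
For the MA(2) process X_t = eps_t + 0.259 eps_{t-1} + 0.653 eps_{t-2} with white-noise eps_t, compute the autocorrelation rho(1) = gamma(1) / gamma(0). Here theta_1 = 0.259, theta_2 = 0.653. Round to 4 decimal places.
\rho(1) = 0.2867

For an MA(q) process with theta_0 = 1, the autocovariance is
  gamma(k) = sigma^2 * sum_{i=0..q-k} theta_i * theta_{i+k},
and rho(k) = gamma(k) / gamma(0). Sigma^2 cancels.
  numerator   = (1)*(0.259) + (0.259)*(0.653) = 0.428127.
  denominator = (1)^2 + (0.259)^2 + (0.653)^2 = 1.49349.
  rho(1) = 0.428127 / 1.49349 = 0.2867.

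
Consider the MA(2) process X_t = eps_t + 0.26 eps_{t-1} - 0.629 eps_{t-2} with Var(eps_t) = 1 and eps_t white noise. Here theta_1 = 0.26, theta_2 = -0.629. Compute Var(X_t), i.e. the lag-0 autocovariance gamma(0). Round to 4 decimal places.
\gamma(0) = 1.4632

For an MA(q) process X_t = eps_t + sum_i theta_i eps_{t-i} with
Var(eps_t) = sigma^2, the variance is
  gamma(0) = sigma^2 * (1 + sum_i theta_i^2).
  sum_i theta_i^2 = (0.26)^2 + (-0.629)^2 = 0.0676 + 0.395641 = 0.463241.
  gamma(0) = 1 * (1 + 0.463241) = 1 * 1.463241 = 1.463241, which rounds to 1.4632.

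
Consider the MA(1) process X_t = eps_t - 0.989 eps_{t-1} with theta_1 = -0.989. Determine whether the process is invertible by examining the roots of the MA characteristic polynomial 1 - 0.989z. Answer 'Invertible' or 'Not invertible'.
\text{Invertible}

The MA(q) characteristic polynomial is P(z) = 1 - 0.989z.
Invertibility requires all roots to lie outside the unit circle, i.e. |z| > 1 for every root.
This is linear in z: 1 + (-0.989) z = 0  =>  z = -1/(-0.989) = 1.011122,  |z| = 1.011122.
Moduli of all roots: 1.0111.
All moduli strictly greater than 1? Yes.
Verdict: Invertible.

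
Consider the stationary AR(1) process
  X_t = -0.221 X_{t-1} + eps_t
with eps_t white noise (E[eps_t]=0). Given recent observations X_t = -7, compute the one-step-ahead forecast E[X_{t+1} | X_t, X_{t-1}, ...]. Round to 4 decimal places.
E[X_{t+1} \mid \mathcal F_t] = 1.5470

For an AR(p) model X_t = c + sum_i phi_i X_{t-i} + eps_t, the
one-step-ahead conditional mean is
  E[X_{t+1} | X_t, ...] = c + sum_i phi_i X_{t+1-i}.
Substitute known values:
  E[X_{t+1} | ...] = (-0.221) * (-7)
                   = 1.5470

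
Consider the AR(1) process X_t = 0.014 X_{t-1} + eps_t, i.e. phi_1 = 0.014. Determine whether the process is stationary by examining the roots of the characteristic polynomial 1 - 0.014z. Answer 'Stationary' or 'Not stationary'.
\text{Stationary}

The AR(p) characteristic polynomial is P(z) = 1 - 0.014z.
Stationarity requires all roots to lie outside the unit circle, i.e. |z| > 1 for every root.
This is linear in z: 1 + (-0.014) z = 0  =>  z = -1/(-0.014) = 71.428571,  |z| = 71.428571.
Moduli of all roots: 71.4286.
All moduli strictly greater than 1? Yes.
Verdict: Stationary.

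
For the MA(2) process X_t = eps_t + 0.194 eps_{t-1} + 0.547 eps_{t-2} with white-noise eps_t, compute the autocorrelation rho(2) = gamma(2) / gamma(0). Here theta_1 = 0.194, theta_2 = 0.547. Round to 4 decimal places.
\rho(2) = 0.4092

For an MA(q) process with theta_0 = 1, the autocovariance is
  gamma(k) = sigma^2 * sum_{i=0..q-k} theta_i * theta_{i+k},
and rho(k) = gamma(k) / gamma(0). Sigma^2 cancels.
  numerator   = (1)*(0.547) = 0.547.
  denominator = (1)^2 + (0.194)^2 + (0.547)^2 = 1.336845.
  rho(2) = 0.547 / 1.336845 = 0.4092.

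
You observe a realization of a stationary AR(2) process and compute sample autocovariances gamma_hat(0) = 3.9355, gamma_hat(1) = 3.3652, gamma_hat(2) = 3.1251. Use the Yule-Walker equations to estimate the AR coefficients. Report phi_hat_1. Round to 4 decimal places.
\hat\phi_{1} = 0.6550

The Yule-Walker equations for an AR(p) process read, in matrix form,
  Gamma_p phi = r_p,   with   (Gamma_p)_{ij} = gamma(|i - j|),
                       (r_p)_i = gamma(i),   i,j = 1..p.
Substitute the sample gammas (Toeplitz matrix and right-hand side of size 2):
  Gamma_p = [[3.9355, 3.3652], [3.3652, 3.9355]]
  r_p     = [3.3652, 3.1251]
Written out:
  3.9355 phi_1 + 3.3652 phi_2 = 3.3652
  3.3652 phi_1 + 3.9355 phi_2 = 3.1251
Solve by Cramer's rule:
  det = gamma(0)^2 - gamma(1)^2 = (3.9355)^2 - (3.3652)^2 = 15.48816025 - 11.32457104 = 4.16358921
  phi_hat_1 = [gamma(1) gamma(0) - gamma(1) gamma(2)] / det = [(3.3652)(3.9355) - (3.3652)(3.1251)] / 4.16358921 = 2.72715808 / 4.16358921 = 0.655
  phi_hat_2 = [gamma(0) gamma(2) - gamma(1)^2] / det = [(3.9355)(3.1251) - (3.3652)^2] / 4.16358921 = 0.97426001 / 4.16358921 = 0.234
So phi_hat = [0.6550, 0.2340].
Therefore phi_hat_1 = 0.6550.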